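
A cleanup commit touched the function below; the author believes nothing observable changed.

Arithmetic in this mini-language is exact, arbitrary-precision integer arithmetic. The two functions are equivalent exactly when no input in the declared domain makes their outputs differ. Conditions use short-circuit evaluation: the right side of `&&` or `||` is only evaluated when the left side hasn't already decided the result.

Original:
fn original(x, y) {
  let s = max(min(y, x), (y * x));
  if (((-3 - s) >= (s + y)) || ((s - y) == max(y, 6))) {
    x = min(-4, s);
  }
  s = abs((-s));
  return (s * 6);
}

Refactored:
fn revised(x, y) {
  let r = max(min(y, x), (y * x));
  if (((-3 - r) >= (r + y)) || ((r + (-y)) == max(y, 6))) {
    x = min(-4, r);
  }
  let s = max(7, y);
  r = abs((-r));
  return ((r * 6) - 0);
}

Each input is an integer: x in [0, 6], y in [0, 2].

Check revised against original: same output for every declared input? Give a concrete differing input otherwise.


The two versions differ — the changes include statement counts differ, constant usage differs, arithmetic usage differs, local variable names differ, min/max/abs usage differs.
One worked example (x=0, y=2) — original: s becomes 0; next (((-3 - s) >= (s + y)) || ((s - y) == max(y, 6))) evaluates to false; next s becomes 0; next final value 0; revised: r becomes 0; next (((-3 - r) >= (r + y)) || ((r + (-y)) == max(y, 6))) evaluates to false; next s becomes 7; next r becomes 0; next final value 0; agreement on 0.
Across all 21 domain points the two functions coincide.
verdict: equivalent


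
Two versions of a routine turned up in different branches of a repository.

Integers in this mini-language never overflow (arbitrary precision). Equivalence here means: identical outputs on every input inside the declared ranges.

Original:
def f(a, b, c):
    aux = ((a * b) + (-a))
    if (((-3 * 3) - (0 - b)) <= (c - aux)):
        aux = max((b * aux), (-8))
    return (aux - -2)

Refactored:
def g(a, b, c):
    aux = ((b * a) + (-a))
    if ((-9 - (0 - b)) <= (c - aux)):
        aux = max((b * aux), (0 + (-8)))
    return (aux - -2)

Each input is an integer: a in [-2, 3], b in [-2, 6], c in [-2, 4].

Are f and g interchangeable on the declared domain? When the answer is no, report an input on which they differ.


Differences: arithmetic usage differs; constant usage differs — yet all 378 inputs agree.
verdict: equivalent


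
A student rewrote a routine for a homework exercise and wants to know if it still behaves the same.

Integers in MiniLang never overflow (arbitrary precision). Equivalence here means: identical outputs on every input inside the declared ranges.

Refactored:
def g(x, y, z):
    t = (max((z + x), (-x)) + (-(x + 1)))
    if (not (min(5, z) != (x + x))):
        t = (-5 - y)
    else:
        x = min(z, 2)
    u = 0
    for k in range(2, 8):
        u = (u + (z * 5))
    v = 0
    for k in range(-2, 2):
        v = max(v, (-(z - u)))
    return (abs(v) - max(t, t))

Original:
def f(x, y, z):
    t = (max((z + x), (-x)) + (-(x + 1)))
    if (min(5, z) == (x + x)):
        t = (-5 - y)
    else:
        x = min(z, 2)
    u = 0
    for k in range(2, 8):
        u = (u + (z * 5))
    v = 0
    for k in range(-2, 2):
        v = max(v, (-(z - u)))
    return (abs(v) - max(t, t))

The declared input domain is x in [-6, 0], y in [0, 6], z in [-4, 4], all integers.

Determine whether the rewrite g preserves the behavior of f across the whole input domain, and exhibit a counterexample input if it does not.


The two versions differ — the changes include comparison usage differs, boolean connective usage differs.
Spot check at x=-3, y=0, z=-1 — f: t = 5; (min(5, z) == (x + x)) -> false; x = -1; u = 0; [k=2]; u = -5; [k=3]; u = -10; [k=4]; u = -15; [k=5]; u = -20; [k=6]; u = -25; [k=7]; u = -30; v = 0; [k=-2]; v = 0; [k=-1]; v = 0; [k=0]; v = 0; [k=1]; v = 0; return -5. g: t = 5; (not (min(5, z) != (x + x))) -> false; x = -1; u = 0; [k=2]; u = -5; [k=3]; u = -10; [k=4]; u = -15; [k=5]; u = -20; [k=6]; u = -25; [k=7]; u = -30; v = 0; [k=-2]; v = 0; [k=-1]; v = 0; [k=0]; v = 0; [k=1]; v = 0; return -5. Both give -5.
Across all 441 domain points the two functions coincide.
verdict: equivalent


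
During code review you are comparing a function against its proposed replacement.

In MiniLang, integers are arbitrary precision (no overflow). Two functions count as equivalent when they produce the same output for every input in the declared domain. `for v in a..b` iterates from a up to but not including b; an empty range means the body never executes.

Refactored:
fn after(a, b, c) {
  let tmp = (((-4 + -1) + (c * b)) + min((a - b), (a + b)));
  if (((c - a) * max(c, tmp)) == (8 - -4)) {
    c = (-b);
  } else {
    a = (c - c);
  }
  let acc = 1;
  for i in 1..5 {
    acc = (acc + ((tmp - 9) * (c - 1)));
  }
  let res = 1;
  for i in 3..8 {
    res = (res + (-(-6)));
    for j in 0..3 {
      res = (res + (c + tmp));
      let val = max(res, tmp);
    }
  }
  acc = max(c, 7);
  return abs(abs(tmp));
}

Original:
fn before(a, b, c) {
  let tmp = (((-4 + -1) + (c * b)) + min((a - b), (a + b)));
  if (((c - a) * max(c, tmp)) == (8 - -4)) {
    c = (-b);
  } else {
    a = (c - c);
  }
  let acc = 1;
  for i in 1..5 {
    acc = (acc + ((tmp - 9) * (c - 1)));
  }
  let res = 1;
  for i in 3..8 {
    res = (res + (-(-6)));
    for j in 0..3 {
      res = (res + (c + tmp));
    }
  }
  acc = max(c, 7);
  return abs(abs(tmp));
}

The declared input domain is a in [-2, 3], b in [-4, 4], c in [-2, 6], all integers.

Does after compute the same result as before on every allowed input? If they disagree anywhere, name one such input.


Behavior is preserved: although min/max/abs usage differs, and statement counts differ, and local variable names differ, the outputs never diverge.
One worked example (a=-1, b=-3, c=3) — before: tmp becomes -18; next (((c - a) * max(c, tmp)) == (8 - -4)) evaluates to true; next c becomes 3; next acc becomes 1; next at i=1:; next acc becomes -53; next at i=2:; next acc becomes -107; next at i=3:; next acc becomes -161; next at i=4:; next acc becomes -215; next res becomes 1; next at i=3:; next res becomes 7; next at j=0:; next res becomes -8; next at j=1:; next res becomes -23; next at j=2:; next res becomes -38; next at i=4:; next res becomes -32; next at j=0:; next res becomes -47; next at j=1:; next res becomes -62; next at j=2:; next res becomes -77; next at i=5:; next res becomes -71; next at j=0:; next res becomes -86; next at j=1:; next res becomes -101; next at j=2:; next res becomes -116; next at i=6:; next res becomes -110; next at j=0:; next res becomes -125; next at j=1:; next res becomes -140; next at j=2:; next res becomes -155; next at i=7:; next res becomes -149; next at j=0:; next res becomes -164; next at j=1:; next res becomes -179; next at j=2:; next res becomes -194; next acc becomes 7; next final value 18; after: tmp becomes -18; next (((c - a) * max(c, tmp)) == (8 - -4)) evaluates to true; next c becomes 3; next acc becomes 1; next at i=1:; next acc becomes -53; next at i=2:; next acc becomes -107; next at i=3:; next acc becomes -161; next at i=4:; next acc becomes -215; next res becomes 1; next at i=3:; next res becomes 7; next at j=0:; next res becomes -8; next val becomes -8; next at j=1:; next res becomes -23; next val becomes -18; next at j=2:; next res becomes -38; next val becomes -18; next at i=4:; next res becomes -32; next at j=0:; next res becomes -47; next val becomes -18; next at j=1:; next res becomes -62; next val becomes -18; next at j=2:; next res becomes -77; next val becomes -18; next at i=5:; next res becomes -71; next at j=0:; next res becomes -86; next val becomes -18; next at j=1:; next res becomes -101; next val becomes -18; next at j=2:; next res becomes -116; next val becomes -18; next at i=6:; next res becomes -110; next at j=0:; next res becomes -125; next val becomes -18; next at j=1:; next res becomes -140; next val becomes -18; next at j=2:; next res becomes -155; next val becomes -18; next at i=7:; next res becomes -149; next at j=0:; next res becomes -164; next val becomes -18; next at j=1:; next res becomes -179; next val becomes -18; next at j=2:; next res becomes -194; next val becomes -18; next acc becomes 7; next final value 18; agreement on 18.
Every one of the 486 inputs gives matching results.
verdict: equivalent


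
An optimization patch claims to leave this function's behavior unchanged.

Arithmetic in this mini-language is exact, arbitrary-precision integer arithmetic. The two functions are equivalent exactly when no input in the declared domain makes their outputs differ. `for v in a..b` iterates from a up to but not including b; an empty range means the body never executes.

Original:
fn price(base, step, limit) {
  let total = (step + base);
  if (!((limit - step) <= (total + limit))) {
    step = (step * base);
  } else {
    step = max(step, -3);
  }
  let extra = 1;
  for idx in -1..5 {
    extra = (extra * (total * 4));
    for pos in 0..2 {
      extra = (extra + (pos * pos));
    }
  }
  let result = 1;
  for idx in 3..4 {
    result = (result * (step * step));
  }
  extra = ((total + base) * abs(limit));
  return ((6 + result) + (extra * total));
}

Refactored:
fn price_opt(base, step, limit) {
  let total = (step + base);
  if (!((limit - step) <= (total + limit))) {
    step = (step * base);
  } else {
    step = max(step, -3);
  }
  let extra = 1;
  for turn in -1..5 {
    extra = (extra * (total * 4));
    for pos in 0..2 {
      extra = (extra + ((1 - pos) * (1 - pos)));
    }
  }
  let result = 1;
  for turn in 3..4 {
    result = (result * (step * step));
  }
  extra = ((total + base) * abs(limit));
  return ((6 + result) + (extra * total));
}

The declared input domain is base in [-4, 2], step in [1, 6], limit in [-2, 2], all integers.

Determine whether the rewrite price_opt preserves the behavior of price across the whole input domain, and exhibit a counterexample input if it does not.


Behavior is preserved: although constant usage differs, plus arithmetic usage differs, plus local variable names differ, the outputs never diverge.
Tracing base=2, step=2, limit=2: price: total=4, then (!((limit - step) <= (total + limit))) is false, then step=2, then extra=1, then (idx=-1), then extra=16, then (pos=0), then extra=16, then (pos=1), then extra=17, then (idx=0), then extra=272, then (pos=0), then extra=272, then (pos=1), then extra=273, then (idx=1), then extra=4368, then (pos=0), then extra=4368, then (pos=1), then extra=4369, then (idx=2), then extra=69904, then (pos=0), then extra=69904, then (pos=1), then extra=69905, then (idx=3), then extra=1118480, then (pos=0), then extra=1118480, then (pos=1), then extra=1118481, then (idx=4), then extra=17895696, then (pos=0), then extra=17895696, then (pos=1), then extra=17895697, then result=1, then (idx=3), then result=4, then extra=12, then returns 58 | price_opt: total=4, then (!((limit - step) <= (total + limit))) is false, then step=2, then extra=1, then (turn=-1), then extra=16, then (pos=0), then extra=17, then (pos=1), then extra=17, then (turn=0), then extra=272, then (pos=0), then extra=273, then (pos=1), then extra=273, then (turn=1), then extra=4368, then (pos=0), then extra=4369, then (pos=1), then extra=4369, then (turn=2), then extra=69904, then (pos=0), then extra=69905, then (pos=1), then extra=69905, then (turn=3), then extra=1118480, then (pos=0), then extra=1118481, then (pos=1), then extra=1118481, then (turn=4), then extra=17895696, then (pos=0), then extra=17895697, then (pos=1), then extra=17895697, then result=1, then (turn=3), then result=4, then extra=12, then returns 58 — matching result 58.
An exhaustive pass over the 210 declared inputs shows identical outputs.
verdict: equivalent


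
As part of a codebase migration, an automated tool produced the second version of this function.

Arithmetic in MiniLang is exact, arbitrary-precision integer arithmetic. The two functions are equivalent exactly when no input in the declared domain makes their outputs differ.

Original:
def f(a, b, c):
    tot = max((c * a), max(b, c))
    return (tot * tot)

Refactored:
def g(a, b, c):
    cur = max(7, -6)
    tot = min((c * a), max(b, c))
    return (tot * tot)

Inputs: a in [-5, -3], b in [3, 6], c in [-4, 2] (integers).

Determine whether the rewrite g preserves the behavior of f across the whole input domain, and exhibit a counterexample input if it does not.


Try a=-5, b=3, c=-4.
f: tot := 20 | result 400
g: cur := 7 | tot := 3 | result 9
400 != 9, so the rewrite changes behavior.
verdict: not equivalent; witness: a=-5, b=3, c=-4


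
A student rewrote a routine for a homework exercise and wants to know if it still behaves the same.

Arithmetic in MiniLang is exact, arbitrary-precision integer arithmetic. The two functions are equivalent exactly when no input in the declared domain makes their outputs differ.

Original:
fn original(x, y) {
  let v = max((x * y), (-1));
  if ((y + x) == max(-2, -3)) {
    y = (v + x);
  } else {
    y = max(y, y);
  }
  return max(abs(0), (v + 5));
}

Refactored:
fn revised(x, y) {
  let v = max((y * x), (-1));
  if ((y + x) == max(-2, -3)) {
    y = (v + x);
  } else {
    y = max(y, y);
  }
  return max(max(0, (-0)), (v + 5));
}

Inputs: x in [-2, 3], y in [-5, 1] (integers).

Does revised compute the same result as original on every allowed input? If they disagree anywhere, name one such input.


Comparing the listings, the differences include: min/max/abs usage differs, constant usage differs.
Spot check at x=3, y=-1 — original: v=-1, then ((y + x) == max(-2, -3)) is false, then y=-1, then returns 4. revised: v=-1, then ((y + x) == max(-2, -3)) is false, then y=-1, then returns 4. Both give 4.
Every one of the 42 inputs gives matching results.
verdict: equivalent


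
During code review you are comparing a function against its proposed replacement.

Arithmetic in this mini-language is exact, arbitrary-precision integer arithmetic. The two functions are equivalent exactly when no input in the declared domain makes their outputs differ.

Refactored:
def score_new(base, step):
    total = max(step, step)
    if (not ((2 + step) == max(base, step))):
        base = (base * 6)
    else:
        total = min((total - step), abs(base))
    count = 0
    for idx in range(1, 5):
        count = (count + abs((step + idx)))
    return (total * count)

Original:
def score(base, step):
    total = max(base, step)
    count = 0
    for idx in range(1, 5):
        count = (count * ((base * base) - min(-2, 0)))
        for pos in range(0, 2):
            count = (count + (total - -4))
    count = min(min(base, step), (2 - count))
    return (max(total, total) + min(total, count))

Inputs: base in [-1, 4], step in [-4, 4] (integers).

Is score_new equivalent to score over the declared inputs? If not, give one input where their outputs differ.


base=-1, step=-4 yields -239 from score but -24 from score_new.
verdict: not equivalent; witness: base=-1, step=-4


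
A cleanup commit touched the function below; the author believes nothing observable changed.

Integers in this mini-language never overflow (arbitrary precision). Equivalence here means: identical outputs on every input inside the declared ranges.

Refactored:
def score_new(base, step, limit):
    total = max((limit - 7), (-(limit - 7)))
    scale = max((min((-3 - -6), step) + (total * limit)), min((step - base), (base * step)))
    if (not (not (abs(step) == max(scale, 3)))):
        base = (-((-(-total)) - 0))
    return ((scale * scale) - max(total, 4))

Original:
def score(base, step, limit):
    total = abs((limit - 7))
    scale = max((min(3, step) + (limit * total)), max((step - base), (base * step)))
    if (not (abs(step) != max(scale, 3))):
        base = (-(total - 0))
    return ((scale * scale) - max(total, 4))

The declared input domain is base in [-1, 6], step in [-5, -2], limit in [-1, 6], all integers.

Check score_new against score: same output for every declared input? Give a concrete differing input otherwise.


There is a counterexample at base=-1, step=-5, limit=-1: 17 on one side, 8 on the other.
score: total = 8; scale = 5; (not (abs(step) != max(scale, 3))) -> true; base = -8; return 17
score_new: total = 8; scale = -4; (not (not (abs(step) == max(scale, 3)))) -> false; return 8
verdict: not equivalent; witness: base=-1, step=-5, limit=-1


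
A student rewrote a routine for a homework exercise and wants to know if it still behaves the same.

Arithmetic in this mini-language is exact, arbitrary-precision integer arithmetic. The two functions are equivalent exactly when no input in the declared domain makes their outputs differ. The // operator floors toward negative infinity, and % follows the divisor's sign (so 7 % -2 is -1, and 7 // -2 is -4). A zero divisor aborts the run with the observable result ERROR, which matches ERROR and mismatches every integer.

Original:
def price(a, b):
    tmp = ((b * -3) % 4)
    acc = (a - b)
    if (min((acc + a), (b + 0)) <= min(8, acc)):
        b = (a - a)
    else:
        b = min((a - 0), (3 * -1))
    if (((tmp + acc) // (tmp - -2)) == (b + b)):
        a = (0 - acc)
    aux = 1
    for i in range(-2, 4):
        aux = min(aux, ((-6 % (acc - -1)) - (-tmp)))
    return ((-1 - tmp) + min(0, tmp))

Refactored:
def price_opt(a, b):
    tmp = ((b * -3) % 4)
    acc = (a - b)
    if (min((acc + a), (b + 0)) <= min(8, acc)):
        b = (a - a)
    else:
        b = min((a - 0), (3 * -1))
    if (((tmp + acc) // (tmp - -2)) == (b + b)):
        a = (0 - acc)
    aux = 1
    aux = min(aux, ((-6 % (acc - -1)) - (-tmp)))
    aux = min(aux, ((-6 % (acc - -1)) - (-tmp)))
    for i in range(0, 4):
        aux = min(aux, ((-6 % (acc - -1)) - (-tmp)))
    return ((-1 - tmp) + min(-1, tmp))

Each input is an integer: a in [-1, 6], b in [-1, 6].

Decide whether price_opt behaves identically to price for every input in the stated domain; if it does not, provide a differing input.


On input a=-1, b=-1, price returns -4 while price_opt returns -5.
verdict: not equivalent; witness: a=-1, b=-1


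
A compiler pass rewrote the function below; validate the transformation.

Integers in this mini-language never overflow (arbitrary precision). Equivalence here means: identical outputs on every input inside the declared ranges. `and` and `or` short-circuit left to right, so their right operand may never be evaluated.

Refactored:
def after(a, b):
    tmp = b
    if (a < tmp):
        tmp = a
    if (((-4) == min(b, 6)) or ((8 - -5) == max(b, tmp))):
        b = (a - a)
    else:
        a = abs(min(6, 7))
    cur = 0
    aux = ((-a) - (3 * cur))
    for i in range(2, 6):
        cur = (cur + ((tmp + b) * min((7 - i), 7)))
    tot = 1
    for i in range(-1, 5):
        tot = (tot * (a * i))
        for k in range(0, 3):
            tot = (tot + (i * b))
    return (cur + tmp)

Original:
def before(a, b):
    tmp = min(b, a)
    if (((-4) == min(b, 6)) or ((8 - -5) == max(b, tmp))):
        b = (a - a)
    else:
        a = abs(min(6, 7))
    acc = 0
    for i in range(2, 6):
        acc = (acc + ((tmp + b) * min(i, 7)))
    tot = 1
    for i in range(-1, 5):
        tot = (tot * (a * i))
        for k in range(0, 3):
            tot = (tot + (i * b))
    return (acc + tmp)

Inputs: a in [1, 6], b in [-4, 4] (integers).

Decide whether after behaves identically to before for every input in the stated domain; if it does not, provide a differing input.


Reading the diff, among the changes: arithmetic usage differs, and comparison usage differs, and statement counts differ, and local variable names differ, and constant usage differs, and min/max/abs usage differs, and branching structure differs.
As a probe, take a=3, b=-3: before runs tmp = -3; (((-4) == min(b, 6)) or ((8 - -5) == max(b, tmp))) -> false; a = 6; acc = 0; [i=2]; acc = -12; [i=3]; acc = -30; [i=4]; acc = -54; [i=5]; acc = -84; tot = 1; [i=-1]; tot = -6; [k=0]; tot = -3; [k=1]; tot = 0; [k=2]; tot = 3; [i=0]; tot = 0; [k=0]; tot = 0; [k=1]; tot = 0; [k=2]; tot = 0; [i=1]; tot = 0; [k=0]; tot = -3; [k=1]; tot = -6; [k=2]; tot = -9; [i=2]; tot = -108; [k=0]; tot = -114; [k=1]; tot = -120; [k=2]; tot = -126; [i=3]; tot = -2268; [k=0]; tot = -2277; [k=1]; tot = -2286; [k=2]; tot = -2295; [i=4]; tot = -55080; [k=0]; tot = -55092; [k=1]; tot = -55104; [k=2]; tot = -55116; return -87; after runs tmp = -3; (a < tmp) -> false; (((-4) == min(b, 6)) or ((8 - -5) == max(b, tmp))) -> false; a = 6; cur = 0; aux = -6; [i=2]; cur = -30; [i=3]; cur = -54; [i=4]; cur = -72; [i=5]; cur = -84; tot = 1; [i=-1]; tot = -6; [k=0]; tot = -3; [k=1]; tot = 0; [k=2]; tot = 3; [i=0]; tot = 0; [k=0]; tot = 0; [k=1]; tot = 0; [k=2]; tot = 0; [i=1]; tot = 0; [k=0]; tot = -3; [k=1]; tot = -6; [k=2]; tot = -9; [i=2]; tot = -108; [k=0]; tot = -114; [k=1]; tot = -120; [k=2]; tot = -126; [i=3]; tot = -2268; [k=0]; tot = -2277; [k=1]; tot = -2286; [k=2]; tot = -2295; [i=4]; tot = -55080; [k=0]; tot = -55092; [k=1]; tot = -55104; [k=2]; tot = -55116; return -87; both end at -87.
Checked all 54 inputs in the declared domain: the outputs agree on every one.
verdict: equivalent


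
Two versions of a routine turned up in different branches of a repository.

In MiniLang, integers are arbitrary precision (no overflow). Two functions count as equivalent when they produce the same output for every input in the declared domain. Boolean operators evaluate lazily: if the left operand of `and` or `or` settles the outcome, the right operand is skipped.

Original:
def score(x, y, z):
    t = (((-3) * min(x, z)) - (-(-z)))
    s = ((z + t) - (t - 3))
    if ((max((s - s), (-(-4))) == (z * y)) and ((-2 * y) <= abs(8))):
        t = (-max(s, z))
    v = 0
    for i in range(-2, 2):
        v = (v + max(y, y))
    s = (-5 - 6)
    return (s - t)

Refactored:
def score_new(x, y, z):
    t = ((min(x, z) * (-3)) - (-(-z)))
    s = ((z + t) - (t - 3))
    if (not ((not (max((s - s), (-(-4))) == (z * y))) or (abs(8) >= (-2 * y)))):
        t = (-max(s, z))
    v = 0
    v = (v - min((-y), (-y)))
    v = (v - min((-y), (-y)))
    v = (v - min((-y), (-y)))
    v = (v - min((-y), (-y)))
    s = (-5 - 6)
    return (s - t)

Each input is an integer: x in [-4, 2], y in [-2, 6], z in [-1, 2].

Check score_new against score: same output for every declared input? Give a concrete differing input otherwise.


Take x=-4, y=2, z=2.
score: t := 10 | s := 5 | ((max((s - s), (-(-4))) == (z * y)) and ((-2 * y) <= abs(8))): true | t := -5 | v := 0 | iter i=-2: | v := 2 | iter i=-1: | v := 4 | iter i=0: | v := 6 | iter i=1: | v := 8 | s := -11 | result -6
score_new: t := 10 | s := 5 | (not ((not (max((s - s), (-(-4))) == (z * y))) or (abs(8) >= (-2 * y)))): false | v := 0 | v := 2 | v := 4 | v := 6 | v := 8 | s := -11 | result -21
-6 != -21, so the rewrite changes behavior.
verdict: not equivalent; witness: x=-4, y=2, z=2


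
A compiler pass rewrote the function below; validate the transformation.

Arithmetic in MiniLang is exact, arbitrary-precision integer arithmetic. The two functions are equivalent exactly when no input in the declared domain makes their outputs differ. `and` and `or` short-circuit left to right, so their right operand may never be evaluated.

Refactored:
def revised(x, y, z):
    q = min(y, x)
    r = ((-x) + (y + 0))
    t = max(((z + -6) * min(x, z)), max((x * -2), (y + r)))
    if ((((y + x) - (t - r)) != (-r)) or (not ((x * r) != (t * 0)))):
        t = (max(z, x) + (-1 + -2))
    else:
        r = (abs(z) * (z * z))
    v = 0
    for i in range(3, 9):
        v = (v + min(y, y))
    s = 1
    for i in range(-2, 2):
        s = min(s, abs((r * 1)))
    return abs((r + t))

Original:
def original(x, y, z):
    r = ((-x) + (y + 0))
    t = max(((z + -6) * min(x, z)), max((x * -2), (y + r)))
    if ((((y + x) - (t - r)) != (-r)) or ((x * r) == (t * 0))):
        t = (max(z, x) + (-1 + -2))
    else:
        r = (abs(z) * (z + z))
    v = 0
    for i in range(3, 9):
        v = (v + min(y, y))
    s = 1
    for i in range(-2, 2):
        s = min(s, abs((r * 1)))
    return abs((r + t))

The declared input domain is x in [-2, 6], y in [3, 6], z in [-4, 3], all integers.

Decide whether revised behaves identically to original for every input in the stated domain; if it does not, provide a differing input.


These are not equivalent — on x=-2, y=4, z=-1 the outputs split (12 vs 15).
original: r := 6 | t := 14 | ((((y + x) - (t - r)) != (-r)) or ((x * r) == (t * 0))): false | r := -2 | v := 0 | iter i=3: | v := 4 | iter i=4: | v := 8 | iter i=5: | v := 12 | iter i=6: | v := 16 | iter i=7: | v := 20 | iter i=8: | v := 24 | s := 1 | iter i=-2: | s := 1 | iter i=-1: | s := 1 | iter i=0: | s := 1 | iter i=1: | s := 1 | result 12
revised: q := -2 | r := 6 | t := 14 | ((((y + x) - (t - r)) != (-r)) or (not ((x * r) != (t * 0)))): false | r := 1 | v := 0 | iter i=3: | v := 4 | iter i=4: | v := 8 | iter i=5: | v := 12 | iter i=6: | v := 16 | iter i=7: | v := 20 | iter i=8: | v := 24 | s := 1 | iter i=-2: | s := 1 | iter i=-1: | s := 1 | iter i=0: | s := 1 | iter i=1: | s := 1 | result 15
verdict: not equivalent; witness: x=-2, y=4, z=-1


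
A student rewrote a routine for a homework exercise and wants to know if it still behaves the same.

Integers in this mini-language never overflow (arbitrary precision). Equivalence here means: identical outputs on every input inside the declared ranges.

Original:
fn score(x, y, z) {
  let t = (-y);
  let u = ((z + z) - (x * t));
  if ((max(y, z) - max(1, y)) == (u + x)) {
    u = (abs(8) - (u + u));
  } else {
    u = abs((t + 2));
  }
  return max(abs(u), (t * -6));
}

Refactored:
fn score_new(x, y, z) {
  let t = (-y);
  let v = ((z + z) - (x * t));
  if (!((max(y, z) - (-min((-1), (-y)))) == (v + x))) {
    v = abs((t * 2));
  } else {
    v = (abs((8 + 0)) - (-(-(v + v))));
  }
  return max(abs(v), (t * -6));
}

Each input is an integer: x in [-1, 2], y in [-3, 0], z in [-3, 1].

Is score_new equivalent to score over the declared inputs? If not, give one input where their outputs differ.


The rewrite breaks on x=-1, y=-3, z=-2, where the results are 5 and 6.
score: t becomes 3; next u becomes -1; next ((max(y, z) - max(1, y)) == (u + x)) evaluates to false; next u becomes 5; next final value 5
score_new: t becomes 3; next v becomes -1; next (!((max(y, z) - (-min((-1), (-y)))) == (v + x))) evaluates to true; next v becomes 6; next final value 6
verdict: not equivalent; witness: x=-1, y=-3, z=-2


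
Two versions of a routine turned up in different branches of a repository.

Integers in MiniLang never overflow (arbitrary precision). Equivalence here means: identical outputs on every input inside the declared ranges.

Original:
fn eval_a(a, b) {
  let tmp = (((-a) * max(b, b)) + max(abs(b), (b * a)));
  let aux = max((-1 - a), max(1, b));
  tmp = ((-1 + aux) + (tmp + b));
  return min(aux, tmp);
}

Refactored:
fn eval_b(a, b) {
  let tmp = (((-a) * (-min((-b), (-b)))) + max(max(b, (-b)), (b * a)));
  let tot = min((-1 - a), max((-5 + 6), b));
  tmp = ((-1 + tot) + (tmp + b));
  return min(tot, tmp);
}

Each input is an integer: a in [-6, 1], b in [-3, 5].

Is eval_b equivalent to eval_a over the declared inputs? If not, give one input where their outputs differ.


The rewrite breaks on a=-6, b=-3, where the results are 1 and -3.
eval_a: tmp=0, then aux=5, then tmp=1, then returns 1
eval_b: tmp=0, then tot=1, then tmp=-3, then returns -3
verdict: not equivalent; witness: a=-6, b=-3


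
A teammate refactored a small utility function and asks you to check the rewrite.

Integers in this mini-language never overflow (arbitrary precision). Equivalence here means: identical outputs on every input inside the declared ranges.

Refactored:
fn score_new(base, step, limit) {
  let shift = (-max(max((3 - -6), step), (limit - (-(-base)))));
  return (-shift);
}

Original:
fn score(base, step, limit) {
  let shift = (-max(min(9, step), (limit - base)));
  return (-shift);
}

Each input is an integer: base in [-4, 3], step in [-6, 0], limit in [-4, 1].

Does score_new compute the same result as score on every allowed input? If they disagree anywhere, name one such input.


Input base=-4, step=-6, limit=-4: 0 from score versus 9 from score_new.
verdict: not equivalent; witness: base=-4, step=-6, limit=-4


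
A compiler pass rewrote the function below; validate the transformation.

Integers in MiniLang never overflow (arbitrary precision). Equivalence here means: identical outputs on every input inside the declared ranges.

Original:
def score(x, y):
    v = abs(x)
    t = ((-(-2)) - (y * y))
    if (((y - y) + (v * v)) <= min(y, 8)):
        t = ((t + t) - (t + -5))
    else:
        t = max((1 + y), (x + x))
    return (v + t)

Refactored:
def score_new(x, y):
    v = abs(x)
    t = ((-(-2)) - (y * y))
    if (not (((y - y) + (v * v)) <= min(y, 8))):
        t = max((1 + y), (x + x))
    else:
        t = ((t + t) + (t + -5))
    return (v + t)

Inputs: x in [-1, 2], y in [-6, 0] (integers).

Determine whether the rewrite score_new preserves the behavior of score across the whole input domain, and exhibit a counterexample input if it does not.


x=0, y=0 yields 7 from score but 1 from score_new.
verdict: not equivalent; witness: x=0, y=0


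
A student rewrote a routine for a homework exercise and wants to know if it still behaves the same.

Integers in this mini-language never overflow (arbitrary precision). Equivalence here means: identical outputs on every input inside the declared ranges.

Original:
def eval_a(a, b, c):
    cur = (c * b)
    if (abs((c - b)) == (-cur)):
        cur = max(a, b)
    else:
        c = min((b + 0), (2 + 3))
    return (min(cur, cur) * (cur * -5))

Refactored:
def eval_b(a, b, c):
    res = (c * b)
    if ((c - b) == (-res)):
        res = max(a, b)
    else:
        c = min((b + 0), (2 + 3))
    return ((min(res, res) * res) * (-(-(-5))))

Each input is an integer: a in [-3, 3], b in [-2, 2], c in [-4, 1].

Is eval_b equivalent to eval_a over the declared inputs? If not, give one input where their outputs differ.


The rewrite breaks on a=-3, b=2, c=-2, where the results are -20 and -80.
eval_a: cur=-4, then (abs((c - b)) == (-cur)) is true, then cur=2, then returns -20
eval_b: res=-4, then ((c - b) == (-res)) is false, then c=2, then returns -80
verdict: not equivalent; witness: a=-3, b=2, c=-2


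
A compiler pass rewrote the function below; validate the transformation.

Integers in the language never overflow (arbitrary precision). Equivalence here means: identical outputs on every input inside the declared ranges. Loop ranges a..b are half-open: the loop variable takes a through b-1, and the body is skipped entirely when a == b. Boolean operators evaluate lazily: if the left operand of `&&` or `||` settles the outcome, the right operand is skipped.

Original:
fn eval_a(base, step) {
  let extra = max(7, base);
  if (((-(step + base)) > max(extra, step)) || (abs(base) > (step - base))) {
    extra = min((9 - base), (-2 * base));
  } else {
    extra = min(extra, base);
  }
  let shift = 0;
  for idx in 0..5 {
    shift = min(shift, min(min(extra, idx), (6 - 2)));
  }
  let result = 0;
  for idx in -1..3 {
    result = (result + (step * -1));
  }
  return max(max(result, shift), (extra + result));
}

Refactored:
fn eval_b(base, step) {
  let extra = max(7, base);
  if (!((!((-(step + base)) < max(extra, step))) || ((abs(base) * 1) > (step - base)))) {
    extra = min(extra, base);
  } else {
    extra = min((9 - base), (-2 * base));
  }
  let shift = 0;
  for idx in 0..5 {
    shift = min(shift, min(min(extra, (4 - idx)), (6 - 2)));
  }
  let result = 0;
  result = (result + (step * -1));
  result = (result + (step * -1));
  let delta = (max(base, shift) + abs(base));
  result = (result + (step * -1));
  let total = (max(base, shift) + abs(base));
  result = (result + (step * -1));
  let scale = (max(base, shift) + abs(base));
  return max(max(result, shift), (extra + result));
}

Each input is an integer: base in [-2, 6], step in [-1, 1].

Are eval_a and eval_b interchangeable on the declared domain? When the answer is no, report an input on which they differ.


There is a behavioral-looking edit here, yet the outcome never shifts on this domain; all 27 inputs agree.
verdict: equivalent


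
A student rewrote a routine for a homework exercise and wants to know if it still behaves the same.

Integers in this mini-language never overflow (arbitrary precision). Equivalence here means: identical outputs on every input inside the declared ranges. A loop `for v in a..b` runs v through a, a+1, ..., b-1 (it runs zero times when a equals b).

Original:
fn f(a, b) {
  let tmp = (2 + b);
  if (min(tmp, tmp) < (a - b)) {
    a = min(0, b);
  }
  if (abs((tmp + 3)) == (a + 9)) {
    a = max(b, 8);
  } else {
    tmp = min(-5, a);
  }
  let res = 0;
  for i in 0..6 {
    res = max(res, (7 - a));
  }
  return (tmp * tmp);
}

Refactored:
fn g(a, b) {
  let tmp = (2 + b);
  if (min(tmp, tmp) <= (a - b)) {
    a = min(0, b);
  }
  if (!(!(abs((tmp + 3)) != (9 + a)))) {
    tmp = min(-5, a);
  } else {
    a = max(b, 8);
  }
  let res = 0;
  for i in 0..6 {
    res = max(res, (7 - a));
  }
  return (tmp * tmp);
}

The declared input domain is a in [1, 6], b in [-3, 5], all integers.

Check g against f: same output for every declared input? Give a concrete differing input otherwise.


The one real change (`(min(tmp, tmp) < (a - b))` became `(min(tmp, tmp) <= (a - b))`) has no effect anywhere in the declared ranges; all 54 inputs agree.
verdict: equivalent


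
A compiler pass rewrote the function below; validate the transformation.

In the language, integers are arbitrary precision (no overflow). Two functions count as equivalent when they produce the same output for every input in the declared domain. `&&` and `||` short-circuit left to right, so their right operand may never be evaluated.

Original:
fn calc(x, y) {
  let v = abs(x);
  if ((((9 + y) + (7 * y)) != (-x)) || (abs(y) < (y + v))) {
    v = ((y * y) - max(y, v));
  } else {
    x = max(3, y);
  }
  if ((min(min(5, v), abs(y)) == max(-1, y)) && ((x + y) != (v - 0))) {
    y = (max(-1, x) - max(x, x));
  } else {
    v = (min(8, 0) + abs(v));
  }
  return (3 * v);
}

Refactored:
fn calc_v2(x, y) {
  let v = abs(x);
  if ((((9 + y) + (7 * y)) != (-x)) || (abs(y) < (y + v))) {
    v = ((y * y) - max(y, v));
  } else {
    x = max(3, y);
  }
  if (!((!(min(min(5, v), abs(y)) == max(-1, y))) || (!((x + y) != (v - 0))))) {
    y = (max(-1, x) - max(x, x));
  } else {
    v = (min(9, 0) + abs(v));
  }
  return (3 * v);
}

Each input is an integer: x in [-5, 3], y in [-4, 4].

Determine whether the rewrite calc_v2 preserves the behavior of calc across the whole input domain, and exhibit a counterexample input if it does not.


Equivalent. The suspicious edit (`8` became `9`) never changes the result for any input inside the declared domain.
Across all 81 domain points the two functions coincide.
Tracing x=1, y=4: calc: v becomes 1; next ((((9 + y) + (7 * y)) != (-x)) || (abs(y) < (y + v))) evaluates to true; next v becomes 12; next ((min(min(5, v), abs(y)) == max(-1, y)) && ((x + y) != (v - 0))) evaluates to true; next y becomes 0; next final value 36 | calc_v2: v becomes 1; next ((((9 + y) + (7 * y)) != (-x)) || (abs(y) < (y + v))) evaluates to true; next v becomes 12; next (!((!(min(min(5, v), abs(y)) == max(-1, y))) || (!((x + y) != (v - 0))))) evaluates to true; next y becomes 0; next final value 36 — matching result 36.
verdict: equivalent


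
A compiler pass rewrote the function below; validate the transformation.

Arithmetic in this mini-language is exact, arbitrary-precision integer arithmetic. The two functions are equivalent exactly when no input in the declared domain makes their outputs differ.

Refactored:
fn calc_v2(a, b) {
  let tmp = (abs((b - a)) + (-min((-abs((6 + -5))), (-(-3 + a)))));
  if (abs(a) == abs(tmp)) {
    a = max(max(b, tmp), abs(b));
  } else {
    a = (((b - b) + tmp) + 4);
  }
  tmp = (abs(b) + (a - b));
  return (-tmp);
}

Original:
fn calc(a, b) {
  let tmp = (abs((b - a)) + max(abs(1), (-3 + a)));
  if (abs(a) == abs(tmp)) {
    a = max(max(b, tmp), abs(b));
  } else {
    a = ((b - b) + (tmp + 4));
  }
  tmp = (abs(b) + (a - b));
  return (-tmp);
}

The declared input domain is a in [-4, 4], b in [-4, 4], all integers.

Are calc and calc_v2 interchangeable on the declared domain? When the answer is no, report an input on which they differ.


The two are interchangeable: arithmetic usage differs; min/max/abs usage differs; constant usage differs, and every declared input agrees.
One worked example (a=-4, b=2) — calc: tmp = 7; (abs(a) == abs(tmp)) -> false; a = 11; tmp = 11; return -11; calc_v2: tmp = 7; (abs(a) == abs(tmp)) -> false; a = 11; tmp = 11; return -11; agreement on -11.
Every one of the 81 inputs gives matching results.
verdict: equivalent


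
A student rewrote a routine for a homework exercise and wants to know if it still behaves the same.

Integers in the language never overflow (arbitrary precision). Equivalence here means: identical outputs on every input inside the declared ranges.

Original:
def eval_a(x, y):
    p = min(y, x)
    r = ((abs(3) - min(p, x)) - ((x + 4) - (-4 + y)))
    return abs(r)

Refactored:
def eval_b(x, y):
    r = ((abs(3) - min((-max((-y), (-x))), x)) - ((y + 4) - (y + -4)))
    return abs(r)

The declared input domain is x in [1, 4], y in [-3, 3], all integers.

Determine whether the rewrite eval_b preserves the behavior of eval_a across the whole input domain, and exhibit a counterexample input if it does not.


On input x=1, y=-3, eval_a returns 6 while eval_b returns 2.
verdict: not equivalent; witness: x=1, y=-3


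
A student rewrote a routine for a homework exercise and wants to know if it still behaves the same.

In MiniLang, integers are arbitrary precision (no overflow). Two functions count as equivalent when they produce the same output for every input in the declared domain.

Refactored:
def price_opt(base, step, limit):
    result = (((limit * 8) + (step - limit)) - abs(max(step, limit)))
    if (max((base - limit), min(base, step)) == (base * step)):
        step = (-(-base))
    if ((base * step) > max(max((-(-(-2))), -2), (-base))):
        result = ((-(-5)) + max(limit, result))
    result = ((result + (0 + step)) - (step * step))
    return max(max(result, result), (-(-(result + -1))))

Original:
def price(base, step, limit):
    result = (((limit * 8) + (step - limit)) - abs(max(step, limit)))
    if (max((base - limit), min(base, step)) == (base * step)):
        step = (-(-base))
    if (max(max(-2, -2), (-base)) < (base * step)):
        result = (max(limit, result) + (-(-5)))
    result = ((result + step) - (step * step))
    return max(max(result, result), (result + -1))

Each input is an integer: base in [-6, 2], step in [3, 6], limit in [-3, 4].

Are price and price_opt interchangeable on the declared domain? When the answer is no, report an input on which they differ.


The two versions differ — the changes include constant usage differs, and arithmetic usage differs, and comparison usage differs.
One worked example (base=-6, step=4, limit=-2) — price: result=-14, then (max((base - limit), min(base, step)) == (base * step)) is false, then (max(max(-2, -2), (-base)) < (base * step)) is false, then result=-26, then returns -26; price_opt: result=-14, then (max((base - limit), min(base, step)) == (base * step)) is false, then ((base * step) > max(max((-(-(-2))), -2), (-base))) is false, then result=-26, then returns -26; agreement on -26.
Sweeping the whole domain (288 inputs) finds no disagreement.
verdict: equivalent


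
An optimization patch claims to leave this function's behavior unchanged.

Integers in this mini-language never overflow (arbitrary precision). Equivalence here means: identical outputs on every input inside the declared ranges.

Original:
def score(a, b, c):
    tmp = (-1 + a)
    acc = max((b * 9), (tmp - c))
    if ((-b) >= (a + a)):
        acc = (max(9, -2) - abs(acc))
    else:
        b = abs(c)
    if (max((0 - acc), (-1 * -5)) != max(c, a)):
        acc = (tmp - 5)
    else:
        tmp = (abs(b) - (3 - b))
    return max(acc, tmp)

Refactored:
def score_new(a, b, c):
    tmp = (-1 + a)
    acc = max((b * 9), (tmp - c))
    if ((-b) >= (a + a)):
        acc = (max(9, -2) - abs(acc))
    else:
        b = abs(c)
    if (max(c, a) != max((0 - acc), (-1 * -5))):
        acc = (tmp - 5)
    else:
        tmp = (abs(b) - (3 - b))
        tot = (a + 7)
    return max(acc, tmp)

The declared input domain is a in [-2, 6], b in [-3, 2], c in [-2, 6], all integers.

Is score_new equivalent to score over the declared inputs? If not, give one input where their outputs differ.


Equivalent — the differences include constant usage differs; and local variable names differ; and arithmetic usage differs; and statement counts differ, yet no declared input distinguishes the two.
As a probe, take a=-2, b=2, c=-1: score runs tmp=-3, then acc=18, then ((-b) >= (a + a)) is true, then acc=-9, then (max((0 - acc), (-1 * -5)) != max(c, a)) is true, then acc=-8, then returns -3; score_new runs tmp=-3, then acc=18, then ((-b) >= (a + a)) is true, then acc=-9, then (max(c, a) != max((0 - acc), (-1 * -5))) is true, then acc=-8, then returns -3; both end at -3.
An exhaustive pass over the 486 declared inputs shows identical outputs.
verdict: equivalent
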